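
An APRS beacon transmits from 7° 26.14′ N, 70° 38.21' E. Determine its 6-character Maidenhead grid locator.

MJ57hk

Offset from 180°W / 90°S: lon 250.6368°, lat 97.4357°.
Field (20°×10°, letters A–R): 250.6368/20 → 12 → M, 97.4357/10 → 9 → J; chars MJ.
Square (2°×1°, digits 0–9): 10.6368/2 → 5, 7.4357/1 → 7; chars 57.
Subsquare (5′×2.5′, letters a–x): 0.6368/0.0833333 → 7 → h, 0.4357/0.0416667 → 10 → k; chars hk.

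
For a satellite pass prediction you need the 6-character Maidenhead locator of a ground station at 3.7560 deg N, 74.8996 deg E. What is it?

MJ73ks

Add 180° to longitude and 90° to latitude: 254.8996, 93.7560.
Field: lon ⌊254.8996/20⌋ = 12 → M; lat ⌊93.7560/10⌋ = 9 → J.
Square: lon ⌊14.8996/2⌋ = 7; lat ⌊3.7560/1⌋ = 3.
Subsquare: lon ⌊0.8996/0.0833333⌋ = 10 → k; lat ⌊0.7560/0.0416667⌋ = 18 → s.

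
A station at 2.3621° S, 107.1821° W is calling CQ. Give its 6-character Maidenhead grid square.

DI67jp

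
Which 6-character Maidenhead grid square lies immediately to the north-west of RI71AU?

RI61xv

Longitude subsquare a = 0; −1 → -1, wraps to 23 = x, carry into square.
Longitude square 7; −1 → 6.
Latitude subsquare u = 20; +1 → 21 = v.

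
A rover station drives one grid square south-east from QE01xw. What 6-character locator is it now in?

QE11av

Longitude subsquare x = 23; +1 → 24, wraps to 0 = a, carry into square.
Longitude square 0; +1 → 1.
Latitude subsquare w = 22; −1 → 21 = v.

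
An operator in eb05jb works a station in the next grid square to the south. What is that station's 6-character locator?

Latitude subsquare b = 1; −1 → 0 = a.
The longitude characters are unchanged.

EB05ja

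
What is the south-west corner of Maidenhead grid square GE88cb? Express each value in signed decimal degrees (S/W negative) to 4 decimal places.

-41.9583, -43.8333

Field G=6, E=4: +6·20° lon, +4·10° lat → SW at lon -60°, lat -50°.
Square 8, 8: +8·2° lon, +8·1° lat → SW at lon -44°, lat -42°.
Subsquare c=2, b=1: +2·0.0833333° lon, +1·0.0416667° lat → SW at lon -43.8333°, lat -41.9583°.
latitude -41.9583, longitude -43.8333.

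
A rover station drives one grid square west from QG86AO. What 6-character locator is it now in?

QG76xo

Longitude subsquare a = 0; −1 → -1, wraps to 23 = x, carry into square.
Longitude square 8; −1 → 7.
The latitude characters are unchanged.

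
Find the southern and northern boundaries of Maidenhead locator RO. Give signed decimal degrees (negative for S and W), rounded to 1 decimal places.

Field R=17, O=14: +17·20° lon, +14·10° lat → SW at lon 160°, lat 50°.
Cell spans 20° lon × 10° lat.
south 50.0, north 60.0.

50.0, 60.0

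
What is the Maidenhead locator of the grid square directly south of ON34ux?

ON34uw

Latitude subsquare x = 23; −1 → 22 = w.
The longitude characters are unchanged.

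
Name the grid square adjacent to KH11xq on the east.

KH21aq

Longitude subsquare x = 23; +1 → 24, wraps to 0 = a, carry into square.
Longitude square 1; +1 → 2.
The latitude characters are unchanged.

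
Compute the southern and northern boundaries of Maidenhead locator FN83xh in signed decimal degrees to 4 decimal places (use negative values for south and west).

43.2917, 43.3333

Field F=5, N=13: +5·20° lon, +13·10° lat → SW at lon -80°, lat 40°.
Square 8, 3: +8·2° lon, +3·1° lat → SW at lon -64°, lat 43°.
Subsquare x=23, h=7: +23·0.0833333° lon, +7·0.0416667° lat → SW at lon -62.0833°, lat 43.2917°.
Cell spans 0.0833333° lon × 0.0416667° lat.
south 43.2917, north 43.3333.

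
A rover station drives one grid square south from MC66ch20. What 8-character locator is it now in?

MC66cg29

Latitude extended square 0; −1 → -1, wraps to 9, carry into subsquare.
Latitude subsquare h = 7; −1 → 6 = g.
The longitude characters are unchanged.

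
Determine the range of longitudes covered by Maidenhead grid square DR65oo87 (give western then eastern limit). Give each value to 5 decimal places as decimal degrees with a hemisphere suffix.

106.76667° W, 106.75833° W

Field D=3, R=17: +3·20° lon, +17·10° lat → SW at lon -120°, lat 80°.
Square 6, 5: +6·2° lon, +5·1° lat → SW at lon -108°, lat 85°.
Subsquare o=14, o=14: +14·0.0833333° lon, +14·0.0416667° lat → SW at lon -106.833°, lat 85.5833°.
Extended square 8, 7: +8·0.00833333° lon, +7·0.00416667° lat → SW at lon -106.767°, lat 85.6125°.
Cell spans 0.00833333° lon × 0.00416667° lat.
west 106.76667° W, east 106.75833° W.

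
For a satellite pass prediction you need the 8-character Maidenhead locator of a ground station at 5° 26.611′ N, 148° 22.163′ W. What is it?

BJ55tk56

Shift to the Maidenhead origin (180°W, 90°S): lon 31.63062, lat 95.44352.
Field (20°×10°, letters A–R): lon ⌊31.63062/20⌋ = 1 → B; lat ⌊95.44352/10⌋ = 9 → J.
Square (2°×1°, digits 0–9): lon ⌊11.63062/2⌋ = 5; lat ⌊5.44352/1⌋ = 5.
Subsquare (5′×2.5′, letters a–x): lon ⌊1.63062/0.0833333⌋ = 19 → t; lat ⌊0.44352/0.0416667⌋ = 10 → k.
Extended square (30″×15″, digits 0–9): lon ⌊0.04728/0.00833333⌋ = 5; lat ⌊0.02685/0.00416667⌋ = 6.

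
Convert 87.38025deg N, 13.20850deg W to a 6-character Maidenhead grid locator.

Shift to the Maidenhead origin (180°W, 90°S): lon 166.7915, lat 177.3802.
Field: 166.7915/20 → 8 → I, 177.3802/10 → 17 → R; chars IR.
Square: 6.7915/2 → 3, 7.3802/1 → 7; chars 37.
Subsquare: 0.7915/0.0833333 → 9 → j, 0.3802/0.0416667 → 9 → j; chars jj.

IR37jj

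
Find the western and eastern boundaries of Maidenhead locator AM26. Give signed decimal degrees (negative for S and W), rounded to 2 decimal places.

Field A=0, M=12: +0·20° lon, +12·10° lat → SW at lon -180°, lat 30°.
Square 2, 6: +2·2° lon, +6·1° lat → SW at lon -176°, lat 36°.
Cell spans 2° lon × 1° lat.
west -176.00, east -174.00.

-176.00, -174.00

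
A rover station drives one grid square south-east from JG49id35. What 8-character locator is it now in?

Longitude extended square 3; +1 → 4.
Latitude extended square 5; −1 → 4.

JG49id44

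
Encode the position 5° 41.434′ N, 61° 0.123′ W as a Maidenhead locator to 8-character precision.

FJ95lq95

Add 180° to longitude and 90° to latitude: 118.99795, 95.69057.
Field: 118.99795/20 → 5 → F, 95.69057/10 → 9 → J; chars FJ.
Square: 18.99795/2 → 9, 5.69057/1 → 5; chars 95.
Subsquare: 0.99795/0.0833333 → 11 → l, 0.69057/0.0416667 → 16 → q; chars lq.
Extended square: 0.08128/0.00833333 → 9, 0.02390/0.00416667 → 5; chars 95.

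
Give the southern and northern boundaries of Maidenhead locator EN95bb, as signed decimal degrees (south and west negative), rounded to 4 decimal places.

45.0417, 45.0833

Field E=4, N=13: +4·20° lon, +13·10° lat → SW at lon -100°, lat 40°.
Square 9, 5: +9·2° lon, +5·1° lat → SW at lon -82°, lat 45°.
Subsquare b=1, b=1: +1·0.0833333° lon, +1·0.0416667° lat → SW at lon -81.9167°, lat 45.0417°.
Cell spans 0.0833333° lon × 0.0416667° lat.
south 45.0417, north 45.0833.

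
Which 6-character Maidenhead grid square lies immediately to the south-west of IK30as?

IK20xr

Longitude subsquare a = 0; −1 → -1, wraps to 23 = x, carry into square.
Longitude square 3; −1 → 2.
Latitude subsquare s = 18; −1 → 17 = r.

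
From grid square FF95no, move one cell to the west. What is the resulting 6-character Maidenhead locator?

FF95mo

Longitude subsquare n = 13; −1 → 12 = m.
The latitude characters are unchanged.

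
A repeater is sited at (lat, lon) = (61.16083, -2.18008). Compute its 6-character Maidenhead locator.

IP81vd

Offset from 180°W / 90°S: lon 177.8199°, lat 151.1608°.
Field: 177.8199/20 → 8 → I, 151.1608/10 → 15 → P; chars IP.
Square: 17.8199/2 → 8, 1.1608/1 → 1; chars 81.
Subsquare: 1.8199/0.0833333 → 21 → v, 0.1608/0.0416667 → 3 → d; chars vd.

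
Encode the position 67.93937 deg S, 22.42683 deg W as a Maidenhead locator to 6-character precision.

HC82sb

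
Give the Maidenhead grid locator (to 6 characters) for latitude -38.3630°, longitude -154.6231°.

Offset from 180°W / 90°S: lon 25.3769°, lat 51.6370°.
Field: lon ⌊25.3769/20⌋ = 1 → B; lat ⌊51.6370/10⌋ = 5 → F.
Square: lon ⌊5.3769/2⌋ = 2; lat ⌊1.6370/1⌋ = 1.
Subsquare: lon ⌊1.3769/0.0833333⌋ = 16 → q; lat ⌊0.6370/0.0416667⌋ = 15 → p.

BF21qp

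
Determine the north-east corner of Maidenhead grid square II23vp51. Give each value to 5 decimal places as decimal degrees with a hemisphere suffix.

Field I=8, I=8: +8·20° lon, +8·10° lat → SW at lon -20°, lat -10°.
Square 2, 3: +2·2° lon, +3·1° lat → SW at lon -16°, lat -7°.
Subsquare v=21, p=15: +21·0.0833333° lon, +15·0.0416667° lat → SW at lon -14.25°, lat -6.375°.
Extended square 5, 1: +5·0.00833333° lon, +1·0.00416667° lat → SW at lon -14.2083°, lat -6.37083°.
Cell spans 0.00833333° lon × 0.00416667° lat. NE corner is SW corner plus one full cell.
latitude 6.36667° S, longitude 14.20000° W.

6.36667° S, 14.20000° W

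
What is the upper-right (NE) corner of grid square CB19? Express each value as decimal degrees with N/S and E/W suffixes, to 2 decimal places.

70.00° S, 136.00° W

Field C=2, B=1: +2·20° lon, +1·10° lat → SW at lon -140°, lat -80°.
Square 1, 9: +1·2° lon, +9·1° lat → SW at lon -138°, lat -71°.
Cell spans 2° lon × 1° lat. NE corner is SW corner plus one full cell.
latitude 70.00° S, longitude 136.00° W.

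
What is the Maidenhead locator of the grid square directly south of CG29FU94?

Latitude extended square 4; −1 → 3.
The longitude characters are unchanged.

CG29fu93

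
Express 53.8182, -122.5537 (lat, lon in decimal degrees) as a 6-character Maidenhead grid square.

CO83rt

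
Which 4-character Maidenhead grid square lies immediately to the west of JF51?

JF41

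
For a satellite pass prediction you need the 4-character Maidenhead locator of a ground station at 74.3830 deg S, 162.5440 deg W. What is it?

Shift to the Maidenhead origin (180°W, 90°S): lon 17.46, lat 15.62.
Field: lon ⌊17.46/20⌋ = 0 → A; lat ⌊15.62/10⌋ = 1 → B.
Square: lon ⌊17.46/2⌋ = 8; lat ⌊5.62/1⌋ = 5.

AB85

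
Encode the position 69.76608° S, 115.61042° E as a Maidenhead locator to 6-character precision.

OC70tf

Offset from 180°W / 90°S: lon 295.6104°, lat 20.2339°.
Field: lon ⌊295.6104/20⌋ = 14 → O; lat ⌊20.2339/10⌋ = 2 → C.
Square: lon ⌊15.6104/2⌋ = 7; lat ⌊0.2339/1⌋ = 0.
Subsquare: lon ⌊1.6104/0.0833333⌋ = 19 → t; lat ⌊0.2339/0.0416667⌋ = 5 → f.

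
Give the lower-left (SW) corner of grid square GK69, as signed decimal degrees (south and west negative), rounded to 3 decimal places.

19.000, -48.000

Field G=6, K=10: +6·20° lon, +10·10° lat → SW at lon -60°, lat 10°.
Square 6, 9: +6·2° lon, +9·1° lat → SW at lon -48°, lat 19°.
latitude 19.000, longitude -48.000.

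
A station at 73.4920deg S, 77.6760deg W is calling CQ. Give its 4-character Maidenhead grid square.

Offset from 180°W / 90°S: lon 102.32°, lat 16.51°.
Field: lon ⌊102.32/20⌋ = 5 → F; lat ⌊16.51/10⌋ = 1 → B.
Square: lon ⌊2.32/2⌋ = 1; lat ⌊6.51/1⌋ = 6.

FB16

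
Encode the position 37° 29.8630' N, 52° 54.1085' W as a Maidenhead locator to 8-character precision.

Shift to the Maidenhead origin (180°W, 90°S): lon 127.09819, lat 127.49772.
Field: 127.09819/20 → 6 → G, 127.49772/10 → 12 → M; chars GM.
Square: 7.09819/2 → 3, 7.49772/1 → 7; chars 37.
Subsquare: 1.09819/0.0833333 → 13 → n, 0.49772/0.0416667 → 11 → l; chars nl.
Extended square: 0.01486/0.00833333 → 1, 0.03938/0.00416667 → 9; chars 19.

GM37nl19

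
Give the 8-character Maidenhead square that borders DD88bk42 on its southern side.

DD88bk41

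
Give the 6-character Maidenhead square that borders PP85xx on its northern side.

PP86xa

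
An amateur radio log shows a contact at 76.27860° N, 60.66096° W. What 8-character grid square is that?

Offset from 180°W / 90°S: lon 119.33904°, lat 166.27860°.
Field: 119.33904/20 → 5 → F, 166.27860/10 → 16 → Q; chars FQ.
Square: 19.33904/2 → 9, 6.27860/1 → 6; chars 96.
Subsquare: 1.33904/0.0833333 → 16 → q, 0.27860/0.0416667 → 6 → g; chars qg.
Extended square: 0.00571/0.00833333 → 0, 0.02860/0.00416667 → 6; chars 06.

FQ96qg06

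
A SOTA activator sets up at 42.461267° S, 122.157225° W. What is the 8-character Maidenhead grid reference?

CE87wm19

Shift to the Maidenhead origin (180°W, 90°S): lon 57.84278, lat 47.53873.
Field (20°×10°, letters A–R): lon ⌊57.84278/20⌋ = 2 → C; lat ⌊47.53873/10⌋ = 4 → E.
Square (2°×1°, digits 0–9): lon ⌊17.84278/2⌋ = 8; lat ⌊7.53873/1⌋ = 7.
Subsquare (5′×2.5′, letters a–x): lon ⌊1.84278/0.0833333⌋ = 22 → w; lat ⌊0.53873/0.0416667⌋ = 12 → m.
Extended square (30″×15″, digits 0–9): lon ⌊0.00944/0.00833333⌋ = 1; lat ⌊0.03873/0.00416667⌋ = 9.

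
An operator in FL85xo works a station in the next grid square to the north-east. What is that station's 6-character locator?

FL95ap

Longitude subsquare x = 23; +1 → 24, wraps to 0 = a, carry into square.
Longitude square 8; +1 → 9.
Latitude subsquare o = 14; +1 → 15 = p.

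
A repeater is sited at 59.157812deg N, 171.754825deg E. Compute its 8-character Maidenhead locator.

Shift to the Maidenhead origin (180°W, 90°S): lon 351.75482, lat 149.15781.
Field: lon ⌊351.75482/20⌋ = 17 → R; lat ⌊149.15781/10⌋ = 14 → O.
Square: lon ⌊11.75482/2⌋ = 5; lat ⌊9.15781/1⌋ = 9.
Subsquare: lon ⌊1.75482/0.0833333⌋ = 21 → v; lat ⌊0.15781/0.0416667⌋ = 3 → d.
Extended square: lon ⌊0.00482/0.00833333⌋ = 0; lat ⌊0.03281/0.00416667⌋ = 7.

RO59vd07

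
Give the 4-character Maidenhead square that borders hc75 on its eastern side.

HC85

Longitude square 7; +1 → 8.
The latitude characters are unchanged.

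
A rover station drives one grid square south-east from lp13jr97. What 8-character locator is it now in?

LP13kr06

Longitude extended square 9; +1 → 10, wraps to 0, carry into subsquare.
Longitude subsquare j = 9; +1 → 10 = k.
Latitude extended square 7; −1 → 6.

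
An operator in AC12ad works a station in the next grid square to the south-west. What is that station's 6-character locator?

AC02xc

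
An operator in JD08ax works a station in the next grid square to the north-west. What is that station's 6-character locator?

ID99xa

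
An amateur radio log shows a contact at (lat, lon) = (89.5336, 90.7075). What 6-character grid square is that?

NR59im

Add 180° to longitude and 90° to latitude: 270.7075, 179.5336.
Field: lon ⌊270.7075/20⌋ = 13 → N; lat ⌊179.5336/10⌋ = 17 → R.
Square: lon ⌊10.7075/2⌋ = 5; lat ⌊9.5336/1⌋ = 9.
Subsquare: lon ⌊0.7075/0.0833333⌋ = 8 → i; lat ⌊0.5336/0.0416667⌋ = 12 → m.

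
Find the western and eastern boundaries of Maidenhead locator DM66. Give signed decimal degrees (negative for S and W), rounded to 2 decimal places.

-108.00, -106.00

Field D=3, M=12: +3·20° lon, +12·10° lat → SW at lon -120°, lat 30°.
Square 6, 6: +6·2° lon, +6·1° lat → SW at lon -108°, lat 36°.
Cell spans 2° lon × 1° lat.
west -108.00, east -106.00.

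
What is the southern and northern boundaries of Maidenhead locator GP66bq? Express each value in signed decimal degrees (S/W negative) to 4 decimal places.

66.6667, 66.7083

Field G=6, P=15: +6·20° lon, +15·10° lat → SW at lon -60°, lat 60°.
Square 6, 6: +6·2° lon, +6·1° lat → SW at lon -48°, lat 66°.
Subsquare b=1, q=16: +1·0.0833333° lon, +16·0.0416667° lat → SW at lon -47.9167°, lat 66.6667°.
Cell spans 0.0833333° lon × 0.0416667° lat.
south 66.6667, north 66.7083.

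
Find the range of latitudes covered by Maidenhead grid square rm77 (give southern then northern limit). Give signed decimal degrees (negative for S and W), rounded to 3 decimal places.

37.000, 38.000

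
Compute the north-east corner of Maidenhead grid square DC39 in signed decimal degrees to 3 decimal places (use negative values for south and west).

-60.000, -112.000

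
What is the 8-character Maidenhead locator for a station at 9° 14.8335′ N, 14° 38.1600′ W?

Offset from 180°W / 90°S: lon 165.36400°, lat 99.24723°.
Field: 165.36400/20 → 8 → I, 99.24723/10 → 9 → J; chars IJ.
Square: 5.36400/2 → 2, 9.24723/1 → 9; chars 29.
Subsquare: 1.36400/0.0833333 → 16 → q, 0.24723/0.0416667 → 5 → f; chars qf.
Extended square: 0.03067/0.00833333 → 3, 0.03889/0.00416667 → 9; chars 39.

IJ29qf39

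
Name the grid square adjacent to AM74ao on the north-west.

Longitude subsquare a = 0; −1 → -1, wraps to 23 = x, carry into square.
Longitude square 7; −1 → 6.
Latitude subsquare o = 14; +1 → 15 = p.

AM64xp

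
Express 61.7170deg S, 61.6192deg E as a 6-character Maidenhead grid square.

Offset from 180°W / 90°S: lon 241.6192°, lat 28.2830°.
Field (20°×10°, letters A–R): lon ⌊241.6192/20⌋ = 12 → M; lat ⌊28.2830/10⌋ = 2 → C.
Square (2°×1°, digits 0–9): lon ⌊1.6192/2⌋ = 0; lat ⌊8.2830/1⌋ = 8.
Subsquare (5′×2.5′, letters a–x): lon ⌊1.6192/0.0833333⌋ = 19 → t; lat ⌊0.2830/0.0416667⌋ = 6 → g.

MC08tg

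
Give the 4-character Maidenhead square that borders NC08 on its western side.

MC98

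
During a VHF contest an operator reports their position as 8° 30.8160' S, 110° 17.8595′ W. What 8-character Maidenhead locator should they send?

DI41ul46

Shift to the Maidenhead origin (180°W, 90°S): lon 69.70234, lat 81.48640.
Field: 69.70234/20 → 3 → D, 81.48640/10 → 8 → I; chars DI.
Square: 9.70234/2 → 4, 1.48640/1 → 1; chars 41.
Subsquare: 1.70234/0.0833333 → 20 → u, 0.48640/0.0416667 → 11 → l; chars ul.
Extended square: 0.03568/0.00833333 → 4, 0.02807/0.00416667 → 6; chars 46.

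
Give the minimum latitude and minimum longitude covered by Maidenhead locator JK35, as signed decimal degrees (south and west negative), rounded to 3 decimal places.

15.000, 6.000

Field J=9, K=10: +9·20° lon, +10·10° lat → SW at lon 0°, lat 10°.
Square 3, 5: +3·2° lon, +5·1° lat → SW at lon 6°, lat 15°.
latitude 15.000, longitude 6.000.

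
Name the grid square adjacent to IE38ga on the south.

Latitude subsquare a = 0; −1 → -1, wraps to 23 = x, carry into square.
Latitude square 8; −1 → 7.
The longitude characters are unchanged.

IE37gx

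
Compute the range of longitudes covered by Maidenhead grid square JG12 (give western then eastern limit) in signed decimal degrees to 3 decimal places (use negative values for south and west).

2.000, 4.000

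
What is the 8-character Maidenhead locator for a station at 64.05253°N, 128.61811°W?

CP54qb52

Shift to the Maidenhead origin (180°W, 90°S): lon 51.38189, lat 154.05253.
Field: lon ⌊51.38189/20⌋ = 2 → C; lat ⌊154.05253/10⌋ = 15 → P.
Square: lon ⌊11.38189/2⌋ = 5; lat ⌊4.05253/1⌋ = 4.
Subsquare: lon ⌊1.38189/0.0833333⌋ = 16 → q; lat ⌊0.05253/0.0416667⌋ = 1 → b.
Extended square: lon ⌊0.04856/0.00833333⌋ = 5; lat ⌊0.01086/0.00416667⌋ = 2.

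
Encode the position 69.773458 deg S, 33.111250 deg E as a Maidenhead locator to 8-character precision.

Add 180° to longitude and 90° to latitude: 213.11125, 20.22654.
Field: lon ⌊213.11125/20⌋ = 10 → K; lat ⌊20.22654/10⌋ = 2 → C.
Square: lon ⌊13.11125/2⌋ = 6; lat ⌊0.22654/1⌋ = 0.
Subsquare: lon ⌊1.11125/0.0833333⌋ = 13 → n; lat ⌊0.22654/0.0416667⌋ = 5 → f.
Extended square: lon ⌊0.02792/0.00833333⌋ = 3; lat ⌊0.01821/0.00416667⌋ = 4.

KC60nf34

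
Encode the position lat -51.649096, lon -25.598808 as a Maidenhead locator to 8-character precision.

HD78ei84

Add 180° to longitude and 90° to latitude: 154.40119, 38.35090.
Field: lon ⌊154.40119/20⌋ = 7 → H; lat ⌊38.35090/10⌋ = 3 → D.
Square: lon ⌊14.40119/2⌋ = 7; lat ⌊8.35090/1⌋ = 8.
Subsquare: lon ⌊0.40119/0.0833333⌋ = 4 → e; lat ⌊0.35090/0.0416667⌋ = 8 → i.
Extended square: lon ⌊0.06786/0.00833333⌋ = 8; lat ⌊0.01757/0.00416667⌋ = 4.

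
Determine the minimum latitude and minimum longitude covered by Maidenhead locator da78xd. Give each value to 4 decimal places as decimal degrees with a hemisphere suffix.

81.8750° S, 104.0833° W

Field D=3, A=0: +3·20° lon, +0·10° lat → SW at lon -120°, lat -90°.
Square 7, 8: +7·2° lon, +8·1° lat → SW at lon -106°, lat -82°.
Subsquare x=23, d=3: +23·0.0833333° lon, +3·0.0416667° lat → SW at lon -104.083°, lat -81.875°.
latitude 81.8750° S, longitude 104.0833° W.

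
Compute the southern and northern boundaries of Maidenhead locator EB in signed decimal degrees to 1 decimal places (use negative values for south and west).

Field E=4, B=1: +4·20° lon, +1·10° lat → SW at lon -100°, lat -80°.
Cell spans 20° lon × 10° lat.
south -80.0, north -70.0.

-80.0, -70.0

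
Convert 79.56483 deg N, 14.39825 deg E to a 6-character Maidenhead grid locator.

Add 180° to longitude and 90° to latitude: 194.3982, 169.5648.
Field (20°×10°, letters A–R): 194.3982/20 → 9 → J, 169.5648/10 → 16 → Q; chars JQ.
Square (2°×1°, digits 0–9): 14.3982/2 → 7, 9.5648/1 → 9; chars 79.
Subsquare (5′×2.5′, letters a–x): 0.3982/0.0833333 → 4 → e, 0.5648/0.0416667 → 13 → n; chars en.

JQ79en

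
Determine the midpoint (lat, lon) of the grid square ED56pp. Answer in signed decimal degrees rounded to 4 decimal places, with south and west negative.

-53.3542, -88.7083

Field E=4, D=3: +4·20° lon, +3·10° lat → SW at lon -100°, lat -60°.
Square 5, 6: +5·2° lon, +6·1° lat → SW at lon -90°, lat -54°.
Subsquare p=15, p=15: +15·0.0833333° lon, +15·0.0416667° lat → SW at lon -88.75°, lat -53.375°.
Cell spans 0.0833333° lon × 0.0416667° lat. Centre is SW corner plus half of each.
latitude -53.3542, longitude -88.7083.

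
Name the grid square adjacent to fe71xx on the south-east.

FE81aw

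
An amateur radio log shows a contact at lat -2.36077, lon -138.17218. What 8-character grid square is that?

CI07vp93

Shift to the Maidenhead origin (180°W, 90°S): lon 41.82782, lat 87.63923.
Field (20°×10°, letters A–R): 41.82782/20 → 2 → C, 87.63923/10 → 8 → I; chars CI.
Square (2°×1°, digits 0–9): 1.82782/2 → 0, 7.63923/1 → 7; chars 07.
Subsquare (5′×2.5′, letters a–x): 1.82782/0.0833333 → 21 → v, 0.63923/0.0416667 → 15 → p; chars vp.
Extended square (30″×15″, digits 0–9): 0.07782/0.00833333 → 9, 0.01423/0.00416667 → 3; chars 93.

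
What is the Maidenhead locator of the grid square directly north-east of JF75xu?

JF85av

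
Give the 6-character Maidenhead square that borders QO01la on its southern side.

Latitude subsquare a = 0; −1 → -1, wraps to 23 = x, carry into square.
Latitude square 1; −1 → 0.
The longitude characters are unchanged.

QO00lx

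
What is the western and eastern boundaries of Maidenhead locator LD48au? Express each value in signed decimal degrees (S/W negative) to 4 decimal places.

48.0000, 48.0833

Field L=11, D=3: +11·20° lon, +3·10° lat → SW at lon 40°, lat -60°.
Square 4, 8: +4·2° lon, +8·1° lat → SW at lon 48°, lat -52°.
Subsquare a=0, u=20: +0·0.0833333° lon, +20·0.0416667° lat → SW at lon 48°, lat -51.1667°.
Cell spans 0.0833333° lon × 0.0416667° lat.
west 48.0000, east 48.0833.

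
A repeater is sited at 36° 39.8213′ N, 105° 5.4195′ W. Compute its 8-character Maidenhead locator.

Offset from 180°W / 90°S: lon 74.90967°, lat 126.66369°.
Field: 74.90967/20 → 3 → D, 126.66369/10 → 12 → M; chars DM.
Square: 14.90967/2 → 7, 6.66369/1 → 6; chars 76.
Subsquare: 0.90967/0.0833333 → 10 → k, 0.66369/0.0416667 → 15 → p; chars kp.
Extended square: 0.07634/0.00833333 → 9, 0.03869/0.00416667 → 9; chars 99.

DM76kp99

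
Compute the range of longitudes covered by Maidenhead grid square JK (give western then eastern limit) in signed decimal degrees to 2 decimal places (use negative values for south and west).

0.00, 20.00

Field J=9, K=10: +9·20° lon, +10·10° lat → SW at lon 0°, lat 10°.
Cell spans 20° lon × 10° lat.
west 0.00, east 20.00.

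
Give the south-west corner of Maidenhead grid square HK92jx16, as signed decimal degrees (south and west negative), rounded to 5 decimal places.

12.98333, -21.24167

Field H=7, K=10: +7·20° lon, +10·10° lat → SW at lon -40°, lat 10°.
Square 9, 2: +9·2° lon, +2·1° lat → SW at lon -22°, lat 12°.
Subsquare j=9, x=23: +9·0.0833333° lon, +23·0.0416667° lat → SW at lon -21.25°, lat 12.9583°.
Extended square 1, 6: +1·0.00833333° lon, +6·0.00416667° lat → SW at lon -21.2417°, lat 12.9833°.
latitude 12.98333, longitude -21.24167.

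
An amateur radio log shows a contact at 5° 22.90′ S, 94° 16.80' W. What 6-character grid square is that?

Add 180° to longitude and 90° to latitude: 85.7200, 84.6183.
Field (20°×10°, letters A–R): 85.7200/20 → 4 → E, 84.6183/10 → 8 → I; chars EI.
Square (2°×1°, digits 0–9): 5.7200/2 → 2, 4.6183/1 → 4; chars 24.
Subsquare (5′×2.5′, letters a–x): 1.7200/0.0833333 → 20 → u, 0.6183/0.0416667 → 14 → o; chars uo.

EI24uo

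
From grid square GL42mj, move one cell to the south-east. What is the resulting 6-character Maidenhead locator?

Longitude subsquare m = 12; +1 → 13 = n.
Latitude subsquare j = 9; −1 → 8 = i.

GL42ni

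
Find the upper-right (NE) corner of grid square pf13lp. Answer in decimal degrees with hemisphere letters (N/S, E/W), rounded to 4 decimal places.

36.3333° S, 123.0000° E

Field P=15, F=5: +15·20° lon, +5·10° lat → SW at lon 120°, lat -40°.
Square 1, 3: +1·2° lon, +3·1° lat → SW at lon 122°, lat -37°.
Subsquare l=11, p=15: +11·0.0833333° lon, +15·0.0416667° lat → SW at lon 122.917°, lat -36.375°.
Cell spans 0.0833333° lon × 0.0416667° lat. NE corner is SW corner plus one full cell.
latitude 36.3333° S, longitude 123.0000° E.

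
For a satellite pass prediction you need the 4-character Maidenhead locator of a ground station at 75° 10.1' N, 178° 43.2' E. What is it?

Add 180° to longitude and 90° to latitude: 358.72, 165.17.
Field (20°×10°, letters A–R): 358.72/20 → 17 → R, 165.17/10 → 16 → Q; chars RQ.
Square (2°×1°, digits 0–9): 18.72/2 → 9, 5.17/1 → 5; chars 95.

RQ95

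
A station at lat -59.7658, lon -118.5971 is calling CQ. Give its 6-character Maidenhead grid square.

Offset from 180°W / 90°S: lon 61.4029°, lat 30.2342°.
Field: lon ⌊61.4029/20⌋ = 3 → D; lat ⌊30.2342/10⌋ = 3 → D.
Square: lon ⌊1.4029/2⌋ = 0; lat ⌊0.2342/1⌋ = 0.
Subsquare: lon ⌊1.4029/0.0833333⌋ = 16 → q; lat ⌊0.2342/0.0416667⌋ = 5 → f.

DD00qf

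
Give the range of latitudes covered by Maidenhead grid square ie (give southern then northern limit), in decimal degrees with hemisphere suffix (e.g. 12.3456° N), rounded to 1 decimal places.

Field I=8, E=4: +8·20° lon, +4·10° lat → SW at lon -20°, lat -50°.
Cell spans 20° lon × 10° lat.
south 50.0° S, north 40.0° S.

50.0° S, 40.0° S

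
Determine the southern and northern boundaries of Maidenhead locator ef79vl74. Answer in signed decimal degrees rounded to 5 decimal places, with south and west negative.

Field E=4, F=5: +4·20° lon, +5·10° lat → SW at lon -100°, lat -40°.
Square 7, 9: +7·2° lon, +9·1° lat → SW at lon -86°, lat -31°.
Subsquare v=21, l=11: +21·0.0833333° lon, +11·0.0416667° lat → SW at lon -84.25°, lat -30.5417°.
Extended square 7, 4: +7·0.00833333° lon, +4·0.00416667° lat → SW at lon -84.1917°, lat -30.525°.
Cell spans 0.00833333° lon × 0.00416667° lat.
south -30.52500, north -30.52083.

-30.52500, -30.52083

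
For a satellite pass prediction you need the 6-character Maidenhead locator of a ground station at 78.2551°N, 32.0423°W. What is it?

Add 180° to longitude and 90° to latitude: 147.9577, 168.2551.
Field: 147.9577/20 → 7 → H, 168.2551/10 → 16 → Q; chars HQ.
Square: 7.9577/2 → 3, 8.2551/1 → 8; chars 38.
Subsquare: 1.9577/0.0833333 → 23 → x, 0.2551/0.0416667 → 6 → g; chars xg.

HQ38xg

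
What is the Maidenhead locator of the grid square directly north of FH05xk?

FH05xl

Latitude subsquare k = 10; +1 → 11 = l.
The longitude characters are unchanged.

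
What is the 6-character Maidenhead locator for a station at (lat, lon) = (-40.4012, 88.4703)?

NE49fo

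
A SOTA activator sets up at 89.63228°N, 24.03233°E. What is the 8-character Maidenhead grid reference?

KR29ap31

Add 180° to longitude and 90° to latitude: 204.03233, 179.63228.
Field: 204.03233/20 → 10 → K, 179.63228/10 → 17 → R; chars KR.
Square: 4.03233/2 → 2, 9.63228/1 → 9; chars 29.
Subsquare: 0.03233/0.0833333 → 0 → a, 0.63228/0.0416667 → 15 → p; chars ap.
Extended square: 0.03233/0.00833333 → 3, 0.00728/0.00416667 → 1; chars 31.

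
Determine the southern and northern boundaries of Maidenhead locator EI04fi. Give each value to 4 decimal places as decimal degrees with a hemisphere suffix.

Field E=4, I=8: +4·20° lon, +8·10° lat → SW at lon -100°, lat -10°.
Square 0, 4: +0·2° lon, +4·1° lat → SW at lon -100°, lat -6°.
Subsquare f=5, i=8: +5·0.0833333° lon, +8·0.0416667° lat → SW at lon -99.5833°, lat -5.66667°.
Cell spans 0.0833333° lon × 0.0416667° lat.
south 5.6667° S, north 5.6250° S.

5.6667° S, 5.6250° S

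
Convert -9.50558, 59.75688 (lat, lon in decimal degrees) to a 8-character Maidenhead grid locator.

LI90vl08

Shift to the Maidenhead origin (180°W, 90°S): lon 239.75688, lat 80.49442.
Field: lon ⌊239.75688/20⌋ = 11 → L; lat ⌊80.49442/10⌋ = 8 → I.
Square: lon ⌊19.75688/2⌋ = 9; lat ⌊0.49442/1⌋ = 0.
Subsquare: lon ⌊1.75688/0.0833333⌋ = 21 → v; lat ⌊0.49442/0.0416667⌋ = 11 → l.
Extended square: lon ⌊0.00688/0.00833333⌋ = 0; lat ⌊0.03609/0.00416667⌋ = 8.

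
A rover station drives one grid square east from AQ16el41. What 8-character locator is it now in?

AQ16el51

Longitude extended square 4; +1 → 5.
The latitude characters are unchanged.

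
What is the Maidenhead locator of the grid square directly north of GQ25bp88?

GQ25bp89

Latitude extended square 8; +1 → 9.
The longitude characters are unchanged.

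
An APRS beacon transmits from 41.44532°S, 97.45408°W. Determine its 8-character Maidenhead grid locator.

Shift to the Maidenhead origin (180°W, 90°S): lon 82.54592, lat 48.55468.
Field: lon ⌊82.54592/20⌋ = 4 → E; lat ⌊48.55468/10⌋ = 4 → E.
Square: lon ⌊2.54592/2⌋ = 1; lat ⌊8.55468/1⌋ = 8.
Subsquare: lon ⌊0.54592/0.0833333⌋ = 6 → g; lat ⌊0.55468/0.0416667⌋ = 13 → n.
Extended square: lon ⌊0.04592/0.00833333⌋ = 5; lat ⌊0.01301/0.00416667⌋ = 3.

EE18gn53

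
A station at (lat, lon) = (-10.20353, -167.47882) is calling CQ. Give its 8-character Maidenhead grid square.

AH69gt21

Shift to the Maidenhead origin (180°W, 90°S): lon 12.52118, lat 79.79647.
Field: 12.52118/20 → 0 → A, 79.79647/10 → 7 → H; chars AH.
Square: 12.52118/2 → 6, 9.79647/1 → 9; chars 69.
Subsquare: 0.52118/0.0833333 → 6 → g, 0.79647/0.0416667 → 19 → t; chars gt.
Extended square: 0.02118/0.00833333 → 2, 0.00480/0.00416667 → 1; chars 21.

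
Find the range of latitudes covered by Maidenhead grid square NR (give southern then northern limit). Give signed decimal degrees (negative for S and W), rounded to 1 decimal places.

80.0, 90.0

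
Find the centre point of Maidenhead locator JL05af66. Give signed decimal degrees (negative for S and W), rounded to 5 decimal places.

Field J=9, L=11: +9·20° lon, +11·10° lat → SW at lon 0°, lat 20°.
Square 0, 5: +0·2° lon, +5·1° lat → SW at lon 0°, lat 25°.
Subsquare a=0, f=5: +0·0.0833333° lon, +5·0.0416667° lat → SW at lon 0°, lat 25.2083°.
Extended square 6, 6: +6·0.00833333° lon, +6·0.00416667° lat → SW at lon 0.05°, lat 25.2333°.
Cell spans 0.00833333° lon × 0.00416667° lat. Centre is SW corner plus half of each.
latitude 25.23542, longitude 0.05417.

25.23542, 0.05417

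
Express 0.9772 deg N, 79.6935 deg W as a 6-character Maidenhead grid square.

FJ00dx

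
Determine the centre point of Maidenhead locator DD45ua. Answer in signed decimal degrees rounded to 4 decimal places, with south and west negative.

-54.9792, -110.2917

Field D=3, D=3: +3·20° lon, +3·10° lat → SW at lon -120°, lat -60°.
Square 4, 5: +4·2° lon, +5·1° lat → SW at lon -112°, lat -55°.
Subsquare u=20, a=0: +20·0.0833333° lon, +0·0.0416667° lat → SW at lon -110.333°, lat -55°.
Cell spans 0.0833333° lon × 0.0416667° lat. Centre is SW corner plus half of each.
latitude -54.9792, longitude -110.2917.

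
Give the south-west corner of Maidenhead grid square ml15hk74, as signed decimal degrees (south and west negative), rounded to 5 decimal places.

25.43333, 62.64167

Field M=12, L=11: +12·20° lon, +11·10° lat → SW at lon 60°, lat 20°.
Square 1, 5: +1·2° lon, +5·1° lat → SW at lon 62°, lat 25°.
Subsquare h=7, k=10: +7·0.0833333° lon, +10·0.0416667° lat → SW at lon 62.5833°, lat 25.4167°.
Extended square 7, 4: +7·0.00833333° lon, +4·0.00416667° lat → SW at lon 62.6417°, lat 25.4333°.
latitude 25.43333, longitude 62.64167.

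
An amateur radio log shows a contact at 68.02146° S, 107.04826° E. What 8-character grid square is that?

Shift to the Maidenhead origin (180°W, 90°S): lon 287.04826, lat 21.97854.
Field: 287.04826/20 → 14 → O, 21.97854/10 → 2 → C; chars OC.
Square: 7.04826/2 → 3, 1.97854/1 → 1; chars 31.
Subsquare: 1.04826/0.0833333 → 12 → m, 0.97854/0.0416667 → 23 → x; chars mx.
Extended square: 0.04826/0.00833333 → 5, 0.02021/0.00416667 → 4; chars 54.

OC31mx54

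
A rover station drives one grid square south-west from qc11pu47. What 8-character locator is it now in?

QC11pu36

Longitude extended square 4; −1 → 3.
Latitude extended square 7; −1 → 6.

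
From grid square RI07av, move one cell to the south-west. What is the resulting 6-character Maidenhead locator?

QI97xu

Longitude subsquare a = 0; −1 → -1, wraps to 23 = x, carry into square.
Longitude square 0; −1 → -1, wraps to 9, carry into field.
Longitude field R = 17; −1 → 16 = Q.
Latitude subsquare v = 21; −1 → 20 = u.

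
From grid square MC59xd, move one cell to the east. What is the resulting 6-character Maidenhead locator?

Longitude subsquare x = 23; +1 → 24, wraps to 0 = a, carry into square.
Longitude square 5; +1 → 6.
The latitude characters are unchanged.

MC69ad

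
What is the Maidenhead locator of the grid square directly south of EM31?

Latitude square 1; −1 → 0.
The longitude characters are unchanged.

EM30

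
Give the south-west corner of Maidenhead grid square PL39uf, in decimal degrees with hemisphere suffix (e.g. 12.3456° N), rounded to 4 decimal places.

29.2083° N, 127.6667° E

Field P=15, L=11: +15·20° lon, +11·10° lat → SW at lon 120°, lat 20°.
Square 3, 9: +3·2° lon, +9·1° lat → SW at lon 126°, lat 29°.
Subsquare u=20, f=5: +20·0.0833333° lon, +5·0.0416667° lat → SW at lon 127.667°, lat 29.2083°.
latitude 29.2083° N, longitude 127.6667° E.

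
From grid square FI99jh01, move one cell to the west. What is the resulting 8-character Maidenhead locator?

FI99ih91

Longitude extended square 0; −1 → -1, wraps to 9, carry into subsquare.
Longitude subsquare j = 9; −1 → 8 = i.
The latitude characters are unchanged.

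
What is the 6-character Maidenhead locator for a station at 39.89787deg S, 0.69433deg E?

JF00ic

Offset from 180°W / 90°S: lon 180.6943°, lat 50.1021°.
Field: 180.6943/20 → 9 → J, 50.1021/10 → 5 → F; chars JF.
Square: 0.6943/2 → 0, 0.1021/1 → 0; chars 00.
Subsquare: 0.6943/0.0833333 → 8 → i, 0.1021/0.0416667 → 2 → c; chars ic.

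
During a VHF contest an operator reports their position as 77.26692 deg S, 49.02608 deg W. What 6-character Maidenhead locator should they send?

GB52lr

Shift to the Maidenhead origin (180°W, 90°S): lon 130.9739, lat 12.7331.
Field: 130.9739/20 → 6 → G, 12.7331/10 → 1 → B; chars GB.
Square: 10.9739/2 → 5, 2.7331/1 → 2; chars 52.
Subsquare: 0.9739/0.0833333 → 11 → l, 0.7331/0.0416667 → 17 → r; chars lr.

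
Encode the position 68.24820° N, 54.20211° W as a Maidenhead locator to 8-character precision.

GP28vf59

Add 180° to longitude and 90° to latitude: 125.79789, 158.24820.
Field: lon ⌊125.79789/20⌋ = 6 → G; lat ⌊158.24820/10⌋ = 15 → P.
Square: lon ⌊5.79789/2⌋ = 2; lat ⌊8.24820/1⌋ = 8.
Subsquare: lon ⌊1.79789/0.0833333⌋ = 21 → v; lat ⌊0.24820/0.0416667⌋ = 5 → f.
Extended square: lon ⌊0.04789/0.00833333⌋ = 5; lat ⌊0.03987/0.00416667⌋ = 9.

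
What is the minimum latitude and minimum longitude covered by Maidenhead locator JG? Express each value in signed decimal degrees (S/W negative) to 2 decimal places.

Field J=9, G=6: +9·20° lon, +6·10° lat → SW at lon 0°, lat -30°.
latitude -30.00, longitude 0.00.

-30.00, 0.00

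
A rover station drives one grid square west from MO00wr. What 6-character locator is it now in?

Longitude subsquare w = 22; −1 → 21 = v.
The latitude characters are unchanged.

MO00vr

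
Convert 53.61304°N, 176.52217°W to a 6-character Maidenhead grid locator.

Shift to the Maidenhead origin (180°W, 90°S): lon 3.4778, lat 143.6130.
Field: 3.4778/20 → 0 → A, 143.6130/10 → 14 → O; chars AO.
Square: 3.4778/2 → 1, 3.6130/1 → 3; chars 13.
Subsquare: 1.4778/0.0833333 → 17 → r, 0.6130/0.0416667 → 14 → o; chars ro.

AO13ro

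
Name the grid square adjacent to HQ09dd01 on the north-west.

HQ09cd92

Longitude extended square 0; −1 → -1, wraps to 9, carry into subsquare.
Longitude subsquare d = 3; −1 → 2 = c.
Latitude extended square 1; +1 → 2.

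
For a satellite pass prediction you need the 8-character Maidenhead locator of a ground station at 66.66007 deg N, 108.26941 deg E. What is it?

OP46dp28

Offset from 180°W / 90°S: lon 288.26941°, lat 156.66007°.
Field (20°×10°, letters A–R): lon ⌊288.26941/20⌋ = 14 → O; lat ⌊156.66007/10⌋ = 15 → P.
Square (2°×1°, digits 0–9): lon ⌊8.26941/2⌋ = 4; lat ⌊6.66007/1⌋ = 6.
Subsquare (5′×2.5′, letters a–x): lon ⌊0.26941/0.0833333⌋ = 3 → d; lat ⌊0.66007/0.0416667⌋ = 15 → p.
Extended square (30″×15″, digits 0–9): lon ⌊0.01941/0.00833333⌋ = 2; lat ⌊0.03507/0.00416667⌋ = 8.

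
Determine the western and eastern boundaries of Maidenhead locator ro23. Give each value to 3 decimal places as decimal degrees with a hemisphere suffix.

164.000° E, 166.000° E

Field R=17, O=14: +17·20° lon, +14·10° lat → SW at lon 160°, lat 50°.
Square 2, 3: +2·2° lon, +3·1° lat → SW at lon 164°, lat 53°.
Cell spans 2° lon × 1° lat.
west 164.000° E, east 166.000° E.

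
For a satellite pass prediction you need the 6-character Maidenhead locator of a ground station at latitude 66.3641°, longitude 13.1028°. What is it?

Shift to the Maidenhead origin (180°W, 90°S): lon 193.1028, lat 156.3641.
Field: 193.1028/20 → 9 → J, 156.3641/10 → 15 → P; chars JP.
Square: 13.1028/2 → 6, 6.3641/1 → 6; chars 66.
Subsquare: 1.1028/0.0833333 → 13 → n, 0.3641/0.0416667 → 8 → i; chars ni.

JP66ni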